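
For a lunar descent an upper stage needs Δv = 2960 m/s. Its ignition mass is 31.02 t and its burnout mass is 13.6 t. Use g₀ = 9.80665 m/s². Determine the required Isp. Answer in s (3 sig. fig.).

ln(m₀/m_f) = ln(31020/13600) = ln(2.281) = 0.8246.
Rocket equation: v_e = Δv / ln(m₀/m_f) = 2960 / 0.8246 = 3589.8 m/s.
Isp = v_e / g₀ = 3589.8 / 9.80665 = 366.1 s.

Isp ≈ 366 s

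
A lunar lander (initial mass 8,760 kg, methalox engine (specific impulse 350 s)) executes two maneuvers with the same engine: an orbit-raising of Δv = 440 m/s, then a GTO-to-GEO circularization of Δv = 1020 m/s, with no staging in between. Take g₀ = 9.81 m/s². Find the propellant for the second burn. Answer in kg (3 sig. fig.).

v_e = Isp · g₀ = 350 × 9.81 = 3433.5 m/s.
After the first burn: m = 8760 × exp(−440/3433.5) = 8760 × 0.87972 = 7,706.35 kg.
After the second burn: m = 7,706.35 × exp(−1020/3433.5) = 7,706.35 × 0.74299 = 5,725.74 kg.
Second-burn propellant = 7,706.35 − 5,725.74 = 1,980.61 kg.

propellant for the second burn ≈ 1980 kg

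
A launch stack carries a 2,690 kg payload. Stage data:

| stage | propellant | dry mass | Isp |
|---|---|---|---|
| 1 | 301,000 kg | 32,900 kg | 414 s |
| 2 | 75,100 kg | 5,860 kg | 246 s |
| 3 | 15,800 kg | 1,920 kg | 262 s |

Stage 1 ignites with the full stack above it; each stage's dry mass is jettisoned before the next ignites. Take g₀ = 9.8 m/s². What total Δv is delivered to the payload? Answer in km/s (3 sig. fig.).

Δv ≈ 11.8 km/s

Ignition mass of stage 1 = 301,000+32,900 + 75,100+5,860 + 15,800+1,920 + 2,690 = 435,270 kg.
Stage 1: m₀ = 435,270 kg, m_f = 435,270 − 301,000 = 134,270 kg; Δv = 414×9.8×ln(3.242) = 4057.2×1.1761 ≈ 4772 m/s.
Stage 2: m₀ = 101,370 kg, m_f = 101,370 − 75,100 = 26,270 kg; Δv = 246×9.8×ln(3.859) = 2410.8×1.3503 ≈ 3255 m/s.
Stage 3: m₀ = 20,410 kg, m_f = 20,410 − 15,800 = 4,610 kg; Δv = 262×9.8×ln(4.427) = 2567.6×1.4878 ≈ 3820 m/s.
Total Δv = 4772 + 3255 + 3820 = 11847 m/s.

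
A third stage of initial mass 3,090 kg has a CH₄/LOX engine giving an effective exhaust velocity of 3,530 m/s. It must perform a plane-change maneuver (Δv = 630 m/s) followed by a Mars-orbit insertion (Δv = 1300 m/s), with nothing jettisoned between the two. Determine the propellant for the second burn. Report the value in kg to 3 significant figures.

After the first burn: m = 3090 × exp(−630/3530.0) = 3090 × 0.83655 = 2,584.94 kg.
After the second burn: m = 2,584.94 × exp(−1300/3530.0) = 2,584.94 × 0.69193 = 1,788.6 kg.
Second-burn propellant = 2,584.94 − 1,788.6 = 796.34 kg.

propellant for the second burn ≈ 796 kg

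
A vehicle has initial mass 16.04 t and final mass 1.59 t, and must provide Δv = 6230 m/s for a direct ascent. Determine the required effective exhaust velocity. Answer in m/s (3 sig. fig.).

ln(m₀/m_f) = ln(16040/1590) = ln(10.09) = 2.3114.
v_e = Δv / ln(m₀/m_f) = 6230 / 2.3114 = 2695.4 m/s.

v_e ≈ 2700 m/s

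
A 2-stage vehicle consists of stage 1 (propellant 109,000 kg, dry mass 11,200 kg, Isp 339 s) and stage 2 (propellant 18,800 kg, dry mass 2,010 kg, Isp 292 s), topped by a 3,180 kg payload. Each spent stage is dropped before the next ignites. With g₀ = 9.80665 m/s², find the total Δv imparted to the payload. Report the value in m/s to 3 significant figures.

Ignition mass of stage 1 = 109,000+11,200 + 18,800+2,010 + 3,180 = 144,190 kg.
Stage 1: m₀ = 144,190 kg, m_f = 144,190 − 109,000 = 35,190 kg; Δv = 339×9.80665×ln(4.097) = 3324.5×1.4104 ≈ 4689 m/s.
Stage 2: m₀ = 23,990 kg, m_f = 23,990 − 18,800 = 5,190 kg; Δv = 292×9.80665×ln(4.622) = 2863.5×1.5309 ≈ 4384 m/s.
Total Δv = 4689 + 4384 = 9073 m/s.

Δv ≈ 9070 m/s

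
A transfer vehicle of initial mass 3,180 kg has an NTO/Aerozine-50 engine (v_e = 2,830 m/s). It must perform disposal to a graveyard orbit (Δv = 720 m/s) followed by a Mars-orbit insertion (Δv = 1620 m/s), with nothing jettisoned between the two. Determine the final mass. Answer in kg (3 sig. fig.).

After the first burn: m = 3180 × exp(−720/2830.0) = 3180 × 0.77537 = 2,465.68 kg.
After the second burn: m = 2,465.68 × exp(−1620/2830.0) = 2,465.68 × 0.56415 = 1,391.01 kg.

final mass ≈ 1390 kg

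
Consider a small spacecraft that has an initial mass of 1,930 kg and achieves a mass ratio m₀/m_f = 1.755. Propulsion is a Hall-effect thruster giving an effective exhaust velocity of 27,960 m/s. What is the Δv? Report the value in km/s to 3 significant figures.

Δv ≈ 15.7 km/s

Δv = v_e · ln(1.755) = 27960.0 × 0.5625 ≈ 15726.6 m/s.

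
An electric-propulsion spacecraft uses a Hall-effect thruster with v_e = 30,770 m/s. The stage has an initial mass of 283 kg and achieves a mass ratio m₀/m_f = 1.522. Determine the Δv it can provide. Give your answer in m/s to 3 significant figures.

Δv ≈ 12900 m/s

Δv = v_e · ln(1.522) = 30770.0 × 0.4200 ≈ 12924.2 m/s.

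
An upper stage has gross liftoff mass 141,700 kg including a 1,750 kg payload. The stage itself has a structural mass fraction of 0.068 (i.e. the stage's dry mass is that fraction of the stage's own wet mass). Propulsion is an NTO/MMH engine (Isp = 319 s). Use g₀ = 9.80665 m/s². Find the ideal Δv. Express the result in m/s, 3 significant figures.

Δv ≈ 7920 m/s

Stage wet mass = m₀ − payload = 141,700 − 1,750 = 139,950 kg.
Stage dry mass = ε × stage wet mass = 0.068 × 139,950 = 9,516.6 kg.
Burnout mass m_f = stage dry + payload = 9,516.6 + 1,750 = 11,266.6 kg.
v_e = Isp · g₀ = 319 × 9.80665 = 3128.3 m/s.
Δv = v_e · ln(141,700/11,266.6) = 3128.3 × ln(12.58) = 3128.3 × 2.5319 ≈ 7921 m/s.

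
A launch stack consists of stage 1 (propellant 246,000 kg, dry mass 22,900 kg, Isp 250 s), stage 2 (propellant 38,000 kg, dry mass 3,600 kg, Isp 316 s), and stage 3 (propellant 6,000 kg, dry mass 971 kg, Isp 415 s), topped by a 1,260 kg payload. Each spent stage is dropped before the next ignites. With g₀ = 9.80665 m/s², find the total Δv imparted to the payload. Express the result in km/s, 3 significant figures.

Δv ≈ 13.4 km/s

Ignition mass of stage 1 = 246,000+22,900 + 38,000+3,600 + 6,000+971 + 1,260 = 318,731 kg.
Stage 1: m₀ = 318,731 kg, m_f = 318,731 − 246,000 = 72,731 kg; Δv = 250×9.80665×ln(4.382) = 2451.7×1.4776 ≈ 3623 m/s.
Stage 2: m₀ = 49,831 kg, m_f = 49,831 − 38,000 = 11,831 kg; Δv = 316×9.80665×ln(4.212) = 3098.9×1.4379 ≈ 4456 m/s.
Stage 3: m₀ = 8,231 kg, m_f = 8,231 − 6,000 = 2,231 kg; Δv = 415×9.80665×ln(3.689) = 4069.8×1.3055 ≈ 5313 m/s.
Total Δv = 3623 + 4456 + 5313 = 13392 m/s.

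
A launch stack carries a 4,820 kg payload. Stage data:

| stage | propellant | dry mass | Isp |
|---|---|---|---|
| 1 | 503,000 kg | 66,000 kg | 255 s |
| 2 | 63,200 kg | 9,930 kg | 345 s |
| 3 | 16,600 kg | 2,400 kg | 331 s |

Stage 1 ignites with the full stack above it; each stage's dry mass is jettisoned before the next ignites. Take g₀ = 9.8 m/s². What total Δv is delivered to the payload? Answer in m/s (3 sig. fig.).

Δv ≈ 11000 m/s

Ignition mass of stage 1 = 503,000+66,000 + 63,200+9,930 + 16,600+2,400 + 4,820 = 665,950 kg.
Stage 1: m₀ = 665,950 kg, m_f = 665,950 − 503,000 = 162,950 kg; Δv = 255×9.8×ln(4.087) = 2499.0×1.4078 ≈ 3518 m/s.
Stage 2: m₀ = 96,950 kg, m_f = 96,950 − 63,200 = 33,750 kg; Δv = 345×9.8×ln(2.873) = 3381.0×1.0552 ≈ 3568 m/s.
Stage 3: m₀ = 23,820 kg, m_f = 23,820 − 16,600 = 7,220 kg; Δv = 331×9.8×ln(3.299) = 3243.8×1.1937 ≈ 3872 m/s.
Total Δv = 3518 + 3568 + 3872 = 10958 m/s.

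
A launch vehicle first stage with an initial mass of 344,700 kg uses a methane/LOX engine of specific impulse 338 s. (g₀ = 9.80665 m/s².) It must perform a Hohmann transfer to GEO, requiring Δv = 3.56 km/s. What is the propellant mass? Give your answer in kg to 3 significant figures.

propellant mass ≈ 227000 kg

v_e = Isp · g₀ = 338 × 9.80665 = 3314.6 m/s.
By the Tsiolkovsky rocket equation, m₀/m_f = exp(Δv / v_e) = exp(3560 / 3314.6) = exp(1.0740) = 2.9271.
m_f = 344,700 / 2.9271 = 117,762 kg, so propellant = m₀ − m_f = 344,700 − 117,762 = 226,938 kg.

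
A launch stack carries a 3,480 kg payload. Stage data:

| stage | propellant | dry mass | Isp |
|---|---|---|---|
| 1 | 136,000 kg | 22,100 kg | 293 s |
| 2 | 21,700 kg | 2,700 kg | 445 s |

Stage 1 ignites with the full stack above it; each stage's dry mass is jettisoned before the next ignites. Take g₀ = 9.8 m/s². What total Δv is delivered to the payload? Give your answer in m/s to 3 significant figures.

Ignition mass of stage 1 = 136,000+22,100 + 21,700+2,700 + 3,480 = 185,980 kg.
Stage 1: m₀ = 185,980 kg, m_f = 185,980 − 136,000 = 49,980 kg; Δv = 293×9.8×ln(3.721) = 2871.4×1.3140 ≈ 3773 m/s.
Stage 2: m₀ = 27,880 kg, m_f = 27,880 − 21,700 = 6,180 kg; Δv = 445×9.8×ln(4.511) = 4361.0×1.5066 ≈ 6570 m/s.
Total Δv = 3773 + 6570 = 10343 m/s.

Δv ≈ 10300 m/s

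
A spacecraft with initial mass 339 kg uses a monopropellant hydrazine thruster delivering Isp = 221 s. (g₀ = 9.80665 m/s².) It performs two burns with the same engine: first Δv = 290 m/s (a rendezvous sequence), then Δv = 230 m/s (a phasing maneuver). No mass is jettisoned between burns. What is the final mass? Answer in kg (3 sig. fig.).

final mass ≈ 267 kg

v_e = Isp · g₀ = 221 × 9.80665 = 2167.3 m/s.
After the first burn: m = 339 × exp(−290/2167.3) = 339 × 0.87476 = 296.544 kg.
After the second burn: m = 296.544 × exp(−230/2167.3) = 296.544 × 0.89931 = 266.685 kg.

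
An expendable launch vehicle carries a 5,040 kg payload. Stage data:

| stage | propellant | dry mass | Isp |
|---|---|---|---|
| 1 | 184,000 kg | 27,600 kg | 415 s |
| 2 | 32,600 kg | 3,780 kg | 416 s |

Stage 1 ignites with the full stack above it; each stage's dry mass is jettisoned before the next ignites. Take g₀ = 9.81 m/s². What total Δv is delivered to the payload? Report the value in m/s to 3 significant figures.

Δv ≈ 11600 m/s

Ignition mass of stage 1 = 184,000+27,600 + 32,600+3,780 + 5,040 = 253,020 kg.
Stage 1: m₀ = 253,020 kg, m_f = 253,020 − 184,000 = 69,020 kg; Δv = 415×9.81×ln(3.666) = 4071.2×1.2991 ≈ 5289 m/s.
Stage 2: m₀ = 41,420 kg, m_f = 41,420 − 32,600 = 8,820 kg; Δv = 416×9.81×ln(4.696) = 4081.0×1.5467 ≈ 6312 m/s.
Total Δv = 5289 + 6312 = 11601 m/s.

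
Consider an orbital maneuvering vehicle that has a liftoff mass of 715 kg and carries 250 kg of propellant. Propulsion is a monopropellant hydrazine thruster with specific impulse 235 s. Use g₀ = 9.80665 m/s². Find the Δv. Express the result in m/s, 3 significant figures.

Δv ≈ 992 m/s

v_e = Isp · g₀ = 235 × 9.80665 = 2304.6 m/s.
m_f = m₀ − m_prop = 715 − 250 = 465 kg.
By the Tsiolkovsky rocket equation, Δv = v_e · ln(m₀/m_f) = 2304.6 × ln(1.538) = 2304.6 × 0.4302 ≈ 991.5 m/s.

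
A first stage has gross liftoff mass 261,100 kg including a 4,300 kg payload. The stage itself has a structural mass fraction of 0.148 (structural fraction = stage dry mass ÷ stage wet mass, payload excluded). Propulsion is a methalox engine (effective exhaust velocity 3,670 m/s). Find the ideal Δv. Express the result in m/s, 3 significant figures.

Stage wet mass = m₀ − payload = 261,100 − 4,300 = 256,800 kg.
Stage dry mass = ε × stage wet mass = 0.148 × 256,800 = 38,006.4 kg.
Burnout mass m_f = stage dry + payload = 38,006.4 + 4,300 = 42,306.4 kg.
Δv = v_e · ln(261,100/42,306.4) = 3670.0 × ln(6.172) = 3670.0 × 1.8200 ≈ 6679 m/s.

Δv ≈ 6680 m/s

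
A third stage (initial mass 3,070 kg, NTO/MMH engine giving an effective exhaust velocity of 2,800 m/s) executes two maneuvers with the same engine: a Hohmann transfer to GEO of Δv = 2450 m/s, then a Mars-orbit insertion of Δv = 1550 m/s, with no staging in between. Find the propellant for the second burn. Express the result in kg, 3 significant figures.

After the first burn: m = 3070 × exp(−2450/2800.0) = 3070 × 0.41686 = 1,279.76 kg.
After the second burn: m = 1,279.76 × exp(−1550/2800.0) = 1,279.76 × 0.57489 = 735.721 kg.
Second-burn propellant = 1,279.76 − 735.721 = 544.039 kg.

propellant for the second burn ≈ 544 kg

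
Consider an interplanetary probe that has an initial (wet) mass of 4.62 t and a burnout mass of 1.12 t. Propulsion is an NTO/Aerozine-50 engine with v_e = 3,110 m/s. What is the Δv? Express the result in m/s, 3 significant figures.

Δv ≈ 4410 m/s

From the ideal rocket equation, Δv = v_e · ln(m₀/m_f) = 3110.0 × ln(4.125) = 3110.0 × 1.4171 ≈ 4407.1 m/s.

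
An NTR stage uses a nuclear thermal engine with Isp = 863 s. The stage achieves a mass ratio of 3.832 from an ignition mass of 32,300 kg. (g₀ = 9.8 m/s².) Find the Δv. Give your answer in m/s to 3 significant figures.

v_e = Isp · g₀ = 863 × 9.8 = 8457.4 m/s.
Δv = v_e · ln(3.832) = 8457.4 × 1.3434 ≈ 11361.6 m/s.

Δv ≈ 11400 m/s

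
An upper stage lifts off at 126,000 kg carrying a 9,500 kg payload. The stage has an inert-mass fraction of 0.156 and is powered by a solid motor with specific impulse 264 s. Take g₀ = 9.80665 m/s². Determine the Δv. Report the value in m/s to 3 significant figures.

Stage wet mass = m₀ − payload = 126,000 − 9,500 = 116,500 kg.
Stage dry mass = ε × stage wet mass = 0.156 × 116,500 = 18,174 kg.
Burnout mass m_f = stage dry + payload = 18,174 + 9,500 = 27,674 kg.
v_e = Isp · g₀ = 264 × 9.80665 = 2589.0 m/s.
From the ideal rocket equation, Δv = v_e · ln(126,000/27,674) = 2589.0 × ln(4.553) = 2589.0 × 1.5158 ≈ 3924 m/s.

Δv ≈ 3920 m/s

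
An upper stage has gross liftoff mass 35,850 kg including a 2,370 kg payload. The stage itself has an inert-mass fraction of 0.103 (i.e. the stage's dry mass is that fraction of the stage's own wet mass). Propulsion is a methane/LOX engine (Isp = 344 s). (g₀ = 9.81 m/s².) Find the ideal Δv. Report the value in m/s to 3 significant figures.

Stage wet mass = m₀ − payload = 35,850 − 2,370 = 33,480 kg.
Stage dry mass = ε × stage wet mass = 0.103 × 33,480 = 3,448.44 kg.
Burnout mass m_f = stage dry + payload = 3,448.44 + 2,370 = 5,818.44 kg.
v_e = Isp · g₀ = 344 × 9.81 = 3374.6 m/s.
Δv = v_e · ln(35,850/5,818.44) = 3374.6 × ln(6.161) = 3374.6 × 1.8183 ≈ 6136 m/s.

Δv ≈ 6140 m/s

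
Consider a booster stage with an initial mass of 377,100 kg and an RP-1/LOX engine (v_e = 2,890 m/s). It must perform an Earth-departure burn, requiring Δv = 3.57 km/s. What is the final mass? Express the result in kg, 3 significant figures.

From the ideal rocket equation, m₀/m_f = exp(Δv / v_e) = exp(3570 / 2890.0) = exp(1.2353) = 3.4394.
m_f = m₀ / 3.4394 = 377,100 / 3.4394 = 109,641 kg.

final mass ≈ 110000 kg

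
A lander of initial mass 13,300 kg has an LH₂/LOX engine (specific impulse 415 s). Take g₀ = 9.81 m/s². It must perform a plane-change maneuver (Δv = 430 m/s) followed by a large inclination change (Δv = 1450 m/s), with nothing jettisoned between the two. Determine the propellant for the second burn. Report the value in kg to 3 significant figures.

propellant for the second burn ≈ 3590 kg

v_e = Isp · g₀ = 415 × 9.81 = 4071.2 m/s.
After the first burn: m = 13300 × exp(−430/4071.2) = 13300 × 0.89977 = 11,966.9 kg.
After the second burn: m = 11,966.9 × exp(−1450/4071.2) = 11,966.9 × 0.70036 = 8,381.14 kg.
Second-burn propellant = 11,966.9 − 8,381.14 = 3,585.76 kg.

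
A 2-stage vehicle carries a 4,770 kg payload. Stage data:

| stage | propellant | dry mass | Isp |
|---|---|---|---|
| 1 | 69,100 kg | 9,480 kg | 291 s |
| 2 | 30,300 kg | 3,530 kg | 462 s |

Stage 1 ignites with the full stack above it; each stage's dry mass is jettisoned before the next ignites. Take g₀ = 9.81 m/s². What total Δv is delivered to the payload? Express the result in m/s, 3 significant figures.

Ignition mass of stage 1 = 69,100+9,480 + 30,300+3,530 + 4,770 = 117,180 kg.
Stage 1: m₀ = 117,180 kg, m_f = 117,180 − 69,100 = 48,080 kg; Δv = 291×9.81×ln(2.437) = 2854.7×0.8908 ≈ 2543 m/s.
Stage 2: m₀ = 38,600 kg, m_f = 38,600 − 30,300 = 8,300 kg; Δv = 462×9.81×ln(4.651) = 4532.2×1.5370 ≈ 6966 m/s.
Total Δv = 2543 + 6966 = 9509 m/s.

Δv ≈ 9510 m/s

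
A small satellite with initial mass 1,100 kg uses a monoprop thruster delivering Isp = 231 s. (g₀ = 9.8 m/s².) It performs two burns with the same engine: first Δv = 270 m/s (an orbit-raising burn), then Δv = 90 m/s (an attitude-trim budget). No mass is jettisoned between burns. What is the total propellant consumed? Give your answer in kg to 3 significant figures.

v_e = Isp · g₀ = 231 × 9.8 = 2263.8 m/s.
After the first burn: m = 1100 × exp(−270/2263.8) = 1100 × 0.88757 = 976.327 kg.
After the second burn: m = 976.327 × exp(−90/2263.8) = 976.327 × 0.96102 = 938.27 kg.
Total propellant = m₀ − m_final = 1100 − 938.27 = 161.73 kg.

total propellant consumed ≈ 162 kg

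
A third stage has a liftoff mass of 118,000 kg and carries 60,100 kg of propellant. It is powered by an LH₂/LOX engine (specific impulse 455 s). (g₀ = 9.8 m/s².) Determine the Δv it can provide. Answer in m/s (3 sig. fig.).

v_e = Isp · g₀ = 455 × 9.8 = 4459.0 m/s.
m_f = m₀ − m_prop = 118,000 − 60,100 = 57,900 kg.
By the Tsiolkovsky rocket equation, Δv = v_e · ln(m₀/m_f) = 4459.0 × ln(2.038) = 4459.0 × 0.7120 ≈ 3174.7 m/s.

Δv ≈ 3170 m/s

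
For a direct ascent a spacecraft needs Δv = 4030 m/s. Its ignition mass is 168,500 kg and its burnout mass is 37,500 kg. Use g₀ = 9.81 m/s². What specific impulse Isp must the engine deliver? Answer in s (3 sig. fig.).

ln(m₀/m_f) = ln(168500/37500) = ln(4.493) = 1.5026.
By the Tsiolkovsky rocket equation, v_e = Δv / ln(m₀/m_f) = 4030 / 1.5026 = 2682.0 m/s.
Isp = v_e / g₀ = 2682.0 / 9.81 = 273.4 s.

Isp ≈ 273 s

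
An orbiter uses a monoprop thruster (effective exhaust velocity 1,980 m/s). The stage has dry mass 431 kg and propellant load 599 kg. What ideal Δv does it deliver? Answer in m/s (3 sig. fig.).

m₀ = m_dry + m_prop = 431 + 599 = 1,030 kg.
By the Tsiolkovsky rocket equation, Δv = v_e · ln(m₀/m_f) = 1980.0 × ln(2.39) = 1980.0 × 0.8712 ≈ 1725.0 m/s.

Δv ≈ 1720 m/s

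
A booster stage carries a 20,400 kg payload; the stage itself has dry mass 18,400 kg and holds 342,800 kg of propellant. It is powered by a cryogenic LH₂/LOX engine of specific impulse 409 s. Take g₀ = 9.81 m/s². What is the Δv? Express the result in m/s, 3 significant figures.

v_e = Isp · g₀ = 409 × 9.81 = 4012.3 m/s.
m₀ = payload + dry + propellant = 20,400 + 18,400 + 342,800 = 381,600 kg.
m_f = payload + dry = 20,400 + 18,400 = 38,800 kg.
Δv = v_e · ln(m₀/m_f) = 4012.3 × ln(9.835) = 4012.3 × 2.2860 ≈ 9171.9 m/s.

Δv ≈ 9170 m/s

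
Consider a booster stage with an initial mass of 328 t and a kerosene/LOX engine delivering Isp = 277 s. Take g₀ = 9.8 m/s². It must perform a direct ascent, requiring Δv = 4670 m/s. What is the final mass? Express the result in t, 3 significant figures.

v_e = Isp · g₀ = 277 × 9.8 = 2714.6 m/s.
From the ideal rocket equation, m₀/m_f = exp(Δv / v_e) = exp(4670 / 2714.6) = exp(1.7203) = 5.5864.
m_f = m₀ / 5.5864 = 328 / 5.5864 = 58.714 t.

final mass ≈ 58.7 t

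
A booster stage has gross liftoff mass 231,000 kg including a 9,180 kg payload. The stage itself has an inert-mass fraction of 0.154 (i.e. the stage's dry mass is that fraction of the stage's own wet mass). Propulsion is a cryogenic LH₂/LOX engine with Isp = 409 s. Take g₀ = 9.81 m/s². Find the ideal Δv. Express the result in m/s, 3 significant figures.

Δv ≈ 6710 m/s

Stage wet mass = m₀ − payload = 231,000 − 9,180 = 221,820 kg.
Stage dry mass = ε × stage wet mass = 0.154 × 221,820 = 34,160.3 kg.
Burnout mass m_f = stage dry + payload = 34,160.3 + 9,180 = 43,340.3 kg.
v_e = Isp · g₀ = 409 × 9.81 = 4012.3 m/s.
Using Δv = v_e ln(m₀/m_f): Δv = v_e · ln(231,000/43,340.3) = 4012.3 × ln(5.33) = 4012.3 × 1.6733 ≈ 6714 m/s.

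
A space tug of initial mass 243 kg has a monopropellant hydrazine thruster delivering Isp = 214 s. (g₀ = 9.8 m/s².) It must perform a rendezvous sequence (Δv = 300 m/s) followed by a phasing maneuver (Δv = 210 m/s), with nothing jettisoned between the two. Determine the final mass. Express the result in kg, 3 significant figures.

final mass ≈ 191 kg

v_e = Isp · g₀ = 214 × 9.8 = 2097.2 m/s.
After the first burn: m = 243 × exp(−300/2097.2) = 243 × 0.86671 = 210.611 kg.
After the second burn: m = 210.611 × exp(−210/2097.2) = 210.611 × 0.90472 = 190.544 kg.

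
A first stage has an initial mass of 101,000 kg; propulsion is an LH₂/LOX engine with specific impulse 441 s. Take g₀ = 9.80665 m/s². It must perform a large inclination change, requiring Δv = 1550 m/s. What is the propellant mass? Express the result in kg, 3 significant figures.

v_e = Isp · g₀ = 441 × 9.80665 = 4324.7 m/s.
Rocket equation: m₀/m_f = exp(Δv / v_e) = exp(1550 / 4324.7) = exp(0.3584) = 1.4310.
m_f = 101,000 / 1.4310 = 70,580 kg, so propellant = m₀ − m_f = 101,000 − 70,580 = 30,420 kg.

propellant mass ≈ 30400 kg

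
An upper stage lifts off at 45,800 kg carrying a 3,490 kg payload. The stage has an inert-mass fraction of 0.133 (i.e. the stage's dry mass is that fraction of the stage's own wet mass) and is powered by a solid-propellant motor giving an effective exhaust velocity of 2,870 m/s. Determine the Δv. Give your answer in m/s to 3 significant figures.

Stage wet mass = m₀ − payload = 45,800 − 3,490 = 42,310 kg.
Stage dry mass = ε × stage wet mass = 0.133 × 42,310 = 5,627.23 kg.
Burnout mass m_f = stage dry + payload = 5,627.23 + 3,490 = 9,117.23 kg.
Δv = v_e · ln(45,800/9,117.23) = 2870.0 × ln(5.023) = 2870.0 × 1.6141 ≈ 4633 m/s.

Δv ≈ 4630 m/s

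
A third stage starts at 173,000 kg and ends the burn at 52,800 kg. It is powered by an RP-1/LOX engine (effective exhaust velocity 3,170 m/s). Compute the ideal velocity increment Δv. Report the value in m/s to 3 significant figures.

Δv = v_e · ln(m₀/m_f) = 3170.0 × ln(3.277) = 3170.0 × 1.1868 ≈ 3762.1 m/s.

Δv ≈ 3760 m/s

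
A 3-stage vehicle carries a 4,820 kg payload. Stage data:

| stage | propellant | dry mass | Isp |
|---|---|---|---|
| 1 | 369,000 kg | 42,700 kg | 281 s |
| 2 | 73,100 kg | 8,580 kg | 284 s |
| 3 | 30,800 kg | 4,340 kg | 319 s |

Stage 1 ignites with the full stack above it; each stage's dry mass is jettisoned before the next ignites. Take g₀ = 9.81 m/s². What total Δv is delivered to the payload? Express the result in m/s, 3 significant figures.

Ignition mass of stage 1 = 369,000+42,700 + 73,100+8,580 + 30,800+4,340 + 4,820 = 533,340 kg.
Stage 1: m₀ = 533,340 kg, m_f = 533,340 − 369,000 = 164,340 kg; Δv = 281×9.81×ln(3.245) = 2756.6×1.1772 ≈ 3245 m/s.
Stage 2: m₀ = 121,640 kg, m_f = 121,640 − 73,100 = 48,540 kg; Δv = 284×9.81×ln(2.506) = 2786.0×0.9187 ≈ 2559 m/s.
Stage 3: m₀ = 39,960 kg, m_f = 39,960 − 30,800 = 9,160 kg; Δv = 319×9.81×ln(4.362) = 3129.4×1.4730 ≈ 4610 m/s.
Total Δv = 3245 + 2559 + 4610 = 10414 m/s.

Δv ≈ 10400 m/s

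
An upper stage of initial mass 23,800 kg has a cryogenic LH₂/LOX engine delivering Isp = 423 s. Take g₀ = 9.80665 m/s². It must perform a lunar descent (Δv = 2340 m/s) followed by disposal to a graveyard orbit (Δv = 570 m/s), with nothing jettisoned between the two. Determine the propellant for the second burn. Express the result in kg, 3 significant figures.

propellant for the second burn ≈ 1740 kg

v_e = Isp · g₀ = 423 × 9.80665 = 4148.2 m/s.
After the first burn: m = 23800 × exp(−2340/4148.2) = 23800 × 0.56887 = 13,539.1 kg.
After the second burn: m = 13,539.1 × exp(−570/4148.2) = 13,539.1 × 0.87161 = 11,800.8 kg.
Second-burn propellant = 13,539.1 − 11,800.8 = 1,738.3 kg.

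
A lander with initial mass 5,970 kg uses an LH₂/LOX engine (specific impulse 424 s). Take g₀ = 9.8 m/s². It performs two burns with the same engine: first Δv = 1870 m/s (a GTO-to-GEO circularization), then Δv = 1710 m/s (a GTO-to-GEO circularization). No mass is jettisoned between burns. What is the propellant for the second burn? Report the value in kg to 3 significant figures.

propellant for the second burn ≈ 1280 kg

v_e = Isp · g₀ = 424 × 9.8 = 4155.2 m/s.
After the first burn: m = 5970 × exp(−1870/4155.2) = 5970 × 0.63760 = 3,806.47 kg.
After the second burn: m = 3,806.47 × exp(−1710/4155.2) = 3,806.47 × 0.66263 = 2,522.28 kg.
Second-burn propellant = 3,806.47 − 2,522.28 = 1,284.19 kg.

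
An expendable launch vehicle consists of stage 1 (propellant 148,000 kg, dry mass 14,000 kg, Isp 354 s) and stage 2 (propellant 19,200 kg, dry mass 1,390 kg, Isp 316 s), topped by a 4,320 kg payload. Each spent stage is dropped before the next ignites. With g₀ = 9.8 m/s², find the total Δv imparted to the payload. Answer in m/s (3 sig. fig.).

Δv ≈ 10000 m/s

Ignition mass of stage 1 = 148,000+14,000 + 19,200+1,390 + 4,320 = 186,910 kg.
Stage 1: m₀ = 186,910 kg, m_f = 186,910 − 148,000 = 38,910 kg; Δv = 354×9.8×ln(4.804) = 3469.2×1.5694 ≈ 5444 m/s.
Stage 2: m₀ = 24,910 kg, m_f = 24,910 − 19,200 = 5,710 kg; Δv = 316×9.8×ln(4.363) = 3096.8×1.4731 ≈ 4562 m/s.
Total Δv = 5444 + 4562 = 10006 m/s.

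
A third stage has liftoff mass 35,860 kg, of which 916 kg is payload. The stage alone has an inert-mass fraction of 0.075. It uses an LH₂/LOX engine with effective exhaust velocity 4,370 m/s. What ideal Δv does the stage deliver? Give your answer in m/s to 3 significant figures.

Stage wet mass = m₀ − payload = 35,860 − 916 = 34,944 kg.
Stage dry mass = ε × stage wet mass = 0.075 × 34,944 = 2,620.8 kg.
Burnout mass m_f = stage dry + payload = 2,620.8 + 916 = 3,536.8 kg.
From the ideal rocket equation, Δv = v_e · ln(35,860/3,536.8) = 4370.0 × ln(10.14) = 4370.0 × 2.3164 ≈ 10123 m/s.

Δv ≈ 10100 m/s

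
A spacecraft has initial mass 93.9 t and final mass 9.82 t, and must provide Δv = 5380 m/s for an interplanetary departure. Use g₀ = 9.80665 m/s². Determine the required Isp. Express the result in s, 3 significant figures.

Isp ≈ 243 s

ln(m₀/m_f) = ln(93900/9820) = ln(9.562) = 2.2578.
Rocket equation: v_e = Δv / ln(m₀/m_f) = 5380 / 2.2578 = 2382.8 m/s.
Isp = v_e / g₀ = 2382.8 / 9.80665 = 243.0 s.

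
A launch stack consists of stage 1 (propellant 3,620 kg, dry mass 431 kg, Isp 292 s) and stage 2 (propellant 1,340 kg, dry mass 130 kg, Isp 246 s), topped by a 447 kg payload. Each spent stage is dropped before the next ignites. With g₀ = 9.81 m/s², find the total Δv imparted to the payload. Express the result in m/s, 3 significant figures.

Ignition mass of stage 1 = 3,620+431 + 1,340+130 + 447 = 5,968 kg.
Stage 1: m₀ = 5,968 kg, m_f = 5,968 − 3,620 = 2,348 kg; Δv = 292×9.81×ln(2.542) = 2864.5×0.9328 ≈ 2672 m/s.
Stage 2: m₀ = 1,917 kg, m_f = 1,917 − 1,340 = 577 kg; Δv = 246×9.81×ln(3.322) = 2413.3×1.2007 ≈ 2898 m/s.
Total Δv = 2672 + 2898 = 5570 m/s.

Δv ≈ 5570 m/s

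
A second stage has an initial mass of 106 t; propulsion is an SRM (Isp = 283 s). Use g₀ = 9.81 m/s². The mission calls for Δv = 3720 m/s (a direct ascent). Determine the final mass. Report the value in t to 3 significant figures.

final mass ≈ 27.8 t

v_e = Isp · g₀ = 283 × 9.81 = 2776.2 m/s.
By the Tsiolkovsky rocket equation, m₀/m_f = exp(Δv / v_e) = exp(3720 / 2776.2) = exp(1.3399) = 3.8188.
m_f = m₀ / 3.8188 = 106 / 3.8188 = 27.7574 t.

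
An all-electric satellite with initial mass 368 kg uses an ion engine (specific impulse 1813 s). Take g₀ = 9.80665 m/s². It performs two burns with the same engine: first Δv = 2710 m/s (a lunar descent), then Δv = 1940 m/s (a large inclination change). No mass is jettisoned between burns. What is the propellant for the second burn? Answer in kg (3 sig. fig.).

propellant for the second burn ≈ 32.7 kg

v_e = Isp · g₀ = 1813 × 9.80665 = 17779.5 m/s.
After the first burn: m = 368 × exp(−2710/17779.5) = 368 × 0.85862 = 315.972 kg.
After the second burn: m = 315.972 × exp(−1940/17779.5) = 315.972 × 0.89663 = 283.31 kg.
Second-burn propellant = 315.972 − 283.31 = 32.662 kg.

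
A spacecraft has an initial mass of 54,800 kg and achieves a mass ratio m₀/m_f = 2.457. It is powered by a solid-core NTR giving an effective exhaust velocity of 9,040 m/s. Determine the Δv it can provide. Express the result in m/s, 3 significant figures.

Rocket equation: Δv = v_e · ln(2.457) = 9040.0 × 0.8989 ≈ 8126.4 m/s.

Δv ≈ 8130 m/s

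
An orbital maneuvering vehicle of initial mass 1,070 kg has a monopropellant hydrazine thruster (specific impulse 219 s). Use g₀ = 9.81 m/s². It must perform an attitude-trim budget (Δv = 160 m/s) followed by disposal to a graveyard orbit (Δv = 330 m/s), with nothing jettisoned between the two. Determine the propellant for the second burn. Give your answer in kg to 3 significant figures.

propellant for the second burn ≈ 141 kg

v_e = Isp · g₀ = 219 × 9.81 = 2148.4 m/s.
After the first burn: m = 1070 × exp(−160/2148.4) = 1070 × 0.92823 = 993.206 kg.
After the second burn: m = 993.206 × exp(−330/2148.4) = 993.206 × 0.85761 = 851.783 kg.
Second-burn propellant = 993.206 − 851.783 = 141.423 kg.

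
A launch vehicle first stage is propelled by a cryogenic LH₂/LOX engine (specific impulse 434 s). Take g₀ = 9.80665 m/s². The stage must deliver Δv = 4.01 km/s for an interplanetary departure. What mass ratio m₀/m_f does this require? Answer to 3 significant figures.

mass ratio ≈ 2.57

v_e = Isp · g₀ = 434 × 9.80665 = 4256.1 m/s.
m₀/m_f = exp(Δv / v_e) = exp(4010 / 4256.1) = exp(0.9422) = 2.5656.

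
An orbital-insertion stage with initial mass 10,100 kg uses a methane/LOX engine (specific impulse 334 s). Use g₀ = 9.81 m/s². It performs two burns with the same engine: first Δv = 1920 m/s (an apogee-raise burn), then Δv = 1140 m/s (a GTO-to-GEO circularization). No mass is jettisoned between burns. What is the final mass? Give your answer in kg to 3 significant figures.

final mass ≈ 3970 kg

v_e = Isp · g₀ = 334 × 9.81 = 3276.5 m/s.
After the first burn: m = 10100 × exp(−1920/3276.5) = 10100 × 0.55656 = 5,621.26 kg.
After the second burn: m = 5,621.26 × exp(−1140/3276.5) = 5,621.26 × 0.70615 = 3,969.45 kg.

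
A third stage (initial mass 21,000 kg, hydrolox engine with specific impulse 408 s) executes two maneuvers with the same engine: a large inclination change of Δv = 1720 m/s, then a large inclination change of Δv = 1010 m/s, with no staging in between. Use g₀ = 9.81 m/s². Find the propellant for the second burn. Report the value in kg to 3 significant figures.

propellant for the second burn ≈ 3050 kg

v_e = Isp · g₀ = 408 × 9.81 = 4002.5 m/s.
After the first burn: m = 21000 × exp(−1720/4002.5) = 21000 × 0.65068 = 13,664.3 kg.
After the second burn: m = 13,664.3 × exp(−1010/4002.5) = 13,664.3 × 0.77698 = 10,616.9 kg.
Second-burn propellant = 13,664.3 − 10,616.9 = 3,047.4 kg.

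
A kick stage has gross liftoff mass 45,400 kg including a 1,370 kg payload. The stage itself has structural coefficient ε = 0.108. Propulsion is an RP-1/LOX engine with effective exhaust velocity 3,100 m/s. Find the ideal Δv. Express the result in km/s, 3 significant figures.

Stage wet mass = m₀ − payload = 45,400 − 1,370 = 44,030 kg.
Stage dry mass = ε × stage wet mass = 0.108 × 44,030 = 4,755.24 kg.
Burnout mass m_f = stage dry + payload = 4,755.24 + 1,370 = 6,125.24 kg.
Δv = v_e · ln(45,400/6,125.24) = 3100.0 × ln(7.412) = 3100.0 × 2.0031 ≈ 6210 m/s.

Δv ≈ 6.21 km/s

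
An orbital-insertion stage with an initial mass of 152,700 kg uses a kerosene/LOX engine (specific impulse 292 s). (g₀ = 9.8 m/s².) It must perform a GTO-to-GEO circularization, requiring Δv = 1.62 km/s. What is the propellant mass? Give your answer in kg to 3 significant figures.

propellant mass ≈ 66000 kg

v_e = Isp · g₀ = 292 × 9.8 = 2861.6 m/s.
m₀/m_f = exp(Δv / v_e) = exp(1620 / 2861.6) = exp(0.5661) = 1.7614.
m_f = 152,700 / 1.7614 = 86,692.4 kg, so propellant = m₀ − m_f = 152,700 − 86,692.4 = 66,007.6 kg.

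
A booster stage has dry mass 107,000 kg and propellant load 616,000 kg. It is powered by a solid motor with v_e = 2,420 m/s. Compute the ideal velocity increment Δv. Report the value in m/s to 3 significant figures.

Δv ≈ 4620 m/s

m₀ = m_dry + m_prop = 107,000 + 616,000 = 723,000 kg.
Rocket equation: Δv = v_e · ln(m₀/m_f) = 2420.0 × ln(6.757) = 2420.0 × 1.9106 ≈ 4623.6 m/s.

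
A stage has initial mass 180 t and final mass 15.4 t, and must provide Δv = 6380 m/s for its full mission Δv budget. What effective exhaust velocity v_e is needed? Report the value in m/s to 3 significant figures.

v_e ≈ 2590 m/s

ln(m₀/m_f) = ln(180000/15400) = ln(11.69) = 2.4586.
v_e = Δv / ln(m₀/m_f) = 6380 / 2.4586 = 2595.0 m/s.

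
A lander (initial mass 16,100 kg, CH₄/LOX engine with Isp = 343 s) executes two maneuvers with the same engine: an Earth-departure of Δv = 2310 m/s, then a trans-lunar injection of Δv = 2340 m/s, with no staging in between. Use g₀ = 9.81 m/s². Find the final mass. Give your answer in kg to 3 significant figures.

v_e = Isp · g₀ = 343 × 9.81 = 3364.8 m/s.
After the first burn: m = 16100 × exp(−2310/3364.8) = 16100 × 0.50333 = 8,103.61 kg.
After the second burn: m = 8,103.61 × exp(−2340/3364.8) = 8,103.61 × 0.49886 = 4,042.57 kg.

final mass ≈ 4040 kg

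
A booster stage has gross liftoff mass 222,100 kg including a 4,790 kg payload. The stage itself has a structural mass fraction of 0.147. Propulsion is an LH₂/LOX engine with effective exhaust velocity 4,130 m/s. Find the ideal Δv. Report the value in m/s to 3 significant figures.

Δv ≈ 7430 m/s

Stage wet mass = m₀ − payload = 222,100 − 4,790 = 217,310 kg.
Stage dry mass = ε × stage wet mass = 0.147 × 217,310 = 31,944.6 kg.
Burnout mass m_f = stage dry + payload = 31,944.6 + 4,790 = 36,734.6 kg.
Rocket equation: Δv = v_e · ln(222,100/36,734.6) = 4130.0 × ln(6.046) = 4130.0 × 1.7994 ≈ 7432 m/s.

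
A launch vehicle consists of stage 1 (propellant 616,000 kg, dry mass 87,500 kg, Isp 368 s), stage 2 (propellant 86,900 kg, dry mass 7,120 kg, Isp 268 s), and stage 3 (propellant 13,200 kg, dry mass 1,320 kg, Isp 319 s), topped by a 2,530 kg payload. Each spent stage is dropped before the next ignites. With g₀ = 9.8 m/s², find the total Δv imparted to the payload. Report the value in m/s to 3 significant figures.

Δv ≈ 13700 m/s

Ignition mass of stage 1 = 616,000+87,500 + 86,900+7,120 + 13,200+1,320 + 2,530 = 814,570 kg.
Stage 1: m₀ = 814,570 kg, m_f = 814,570 − 616,000 = 198,570 kg; Δv = 368×9.8×ln(4.102) = 3606.4×1.4115 ≈ 5091 m/s.
Stage 2: m₀ = 111,070 kg, m_f = 111,070 − 86,900 = 24,170 kg; Δv = 268×9.8×ln(4.595) = 2626.4×1.5250 ≈ 4005 m/s.
Stage 3: m₀ = 17,050 kg, m_f = 17,050 − 13,200 = 3,850 kg; Δv = 319×9.8×ln(4.429) = 3126.2×1.4881 ≈ 4652 m/s.
Total Δv = 5091 + 4005 + 4652 = 13748 m/s.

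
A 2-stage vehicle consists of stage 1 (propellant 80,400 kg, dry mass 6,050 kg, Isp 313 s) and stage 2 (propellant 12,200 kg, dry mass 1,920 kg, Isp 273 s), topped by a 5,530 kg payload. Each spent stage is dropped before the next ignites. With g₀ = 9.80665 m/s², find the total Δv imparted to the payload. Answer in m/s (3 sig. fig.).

Δv ≈ 6950 m/s

Ignition mass of stage 1 = 80,400+6,050 + 12,200+1,920 + 5,530 = 106,100 kg.
Stage 1: m₀ = 106,100 kg, m_f = 106,100 − 80,400 = 25,700 kg; Δv = 313×9.80665×ln(4.128) = 3069.5×1.4179 ≈ 4352 m/s.
Stage 2: m₀ = 19,650 kg, m_f = 19,650 − 12,200 = 7,450 kg; Δv = 273×9.80665×ln(2.638) = 2677.2×0.9699 ≈ 2597 m/s.
Total Δv = 4352 + 2597 = 6949 m/s.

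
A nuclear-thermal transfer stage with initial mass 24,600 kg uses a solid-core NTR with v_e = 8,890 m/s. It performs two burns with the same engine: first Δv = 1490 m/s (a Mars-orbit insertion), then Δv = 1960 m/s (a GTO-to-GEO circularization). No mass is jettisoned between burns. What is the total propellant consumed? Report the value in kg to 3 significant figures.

After the first burn: m = 24600 × exp(−1490/8890.0) = 24600 × 0.84569 = 20,804 kg.
After the second burn: m = 20,804 × exp(−1960/8890.0) = 20,804 × 0.80214 = 16,687.7 kg.
Total propellant = m₀ − m_final = 24600 − 16,687.7 = 7,912.3 kg.

total propellant consumed ≈ 7910 kg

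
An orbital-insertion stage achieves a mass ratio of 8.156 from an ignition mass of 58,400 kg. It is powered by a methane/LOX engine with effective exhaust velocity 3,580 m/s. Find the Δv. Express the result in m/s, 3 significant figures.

Δv ≈ 7510 m/s

From the ideal rocket equation, Δv = v_e · ln(8.156) = 3580.0 × 2.0988 ≈ 7513.5 m/s.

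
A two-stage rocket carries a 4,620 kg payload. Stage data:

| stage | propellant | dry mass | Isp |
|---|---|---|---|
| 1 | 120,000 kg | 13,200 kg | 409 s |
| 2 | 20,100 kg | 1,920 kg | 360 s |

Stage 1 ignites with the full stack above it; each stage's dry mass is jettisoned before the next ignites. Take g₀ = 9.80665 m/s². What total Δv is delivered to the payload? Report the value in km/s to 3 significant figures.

Δv ≈ 10.5 km/s

Ignition mass of stage 1 = 120,000+13,200 + 20,100+1,920 + 4,620 = 159,840 kg.
Stage 1: m₀ = 159,840 kg, m_f = 159,840 − 120,000 = 39,840 kg; Δv = 409×9.80665×ln(4.012) = 4010.9×1.3893 ≈ 5572 m/s.
Stage 2: m₀ = 26,640 kg, m_f = 26,640 − 20,100 = 6,540 kg; Δv = 360×9.80665×ln(4.073) = 3530.4×1.4045 ≈ 4958 m/s.
Total Δv = 5572 + 4958 = 10530 m/s.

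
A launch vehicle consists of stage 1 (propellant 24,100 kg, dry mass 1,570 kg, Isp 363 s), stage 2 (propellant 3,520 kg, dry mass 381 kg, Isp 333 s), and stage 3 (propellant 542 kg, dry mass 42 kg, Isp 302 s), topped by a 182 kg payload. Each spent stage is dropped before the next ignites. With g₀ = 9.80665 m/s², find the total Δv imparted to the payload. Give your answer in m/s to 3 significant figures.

Ignition mass of stage 1 = 24,100+1,570 + 3,520+381 + 542+42 + 182 = 30,337 kg.
Stage 1: m₀ = 30,337 kg, m_f = 30,337 − 24,100 = 6,237 kg; Δv = 363×9.80665×ln(4.864) = 3559.8×1.5819 ≈ 5631 m/s.
Stage 2: m₀ = 4,667 kg, m_f = 4,667 − 3,520 = 1,147 kg; Δv = 333×9.80665×ln(4.069) = 3265.6×1.4034 ≈ 4583 m/s.
Stage 3: m₀ = 766 kg, m_f = 766 − 542 = 224 kg; Δv = 302×9.80665×ln(3.42) = 2961.6×1.2295 ≈ 3641 m/s.
Total Δv = 5631 + 4583 + 3641 = 13855 m/s.

Δv ≈ 13900 m/s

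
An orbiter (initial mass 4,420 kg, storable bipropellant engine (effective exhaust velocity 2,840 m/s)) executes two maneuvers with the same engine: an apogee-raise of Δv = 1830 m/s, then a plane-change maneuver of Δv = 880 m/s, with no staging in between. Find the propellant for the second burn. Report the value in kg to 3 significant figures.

propellant for the second burn ≈ 618 kg

After the first burn: m = 4420 × exp(−1830/2840.0) = 4420 × 0.52500 = 2,320.5 kg.
After the second burn: m = 2,320.5 × exp(−880/2840.0) = 2,320.5 × 0.73355 = 1,702.2 kg.
Second-burn propellant = 2,320.5 − 1,702.2 = 618.3 kg.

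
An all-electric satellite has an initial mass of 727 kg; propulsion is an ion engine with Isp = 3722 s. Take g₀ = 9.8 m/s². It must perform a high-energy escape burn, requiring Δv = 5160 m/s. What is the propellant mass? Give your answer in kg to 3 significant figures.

propellant mass ≈ 95.9 kg

v_e = Isp · g₀ = 3722 × 9.8 = 36475.6 m/s.
m₀/m_f = exp(Δv / v_e) = exp(5160 / 36475.6) = exp(0.1415) = 1.1520.
m_f = 727 / 1.1520 = 631.076 kg, so propellant = m₀ − m_f = 727 − 631.076 = 95.924 kg.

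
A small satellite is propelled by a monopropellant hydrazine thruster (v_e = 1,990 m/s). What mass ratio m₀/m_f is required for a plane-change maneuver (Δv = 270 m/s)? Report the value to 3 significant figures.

By the Tsiolkovsky rocket equation, m₀/m_f = exp(Δv / v_e) = exp(270 / 1990.0) = exp(0.1357) = 1.1453.

mass ratio ≈ 1.15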